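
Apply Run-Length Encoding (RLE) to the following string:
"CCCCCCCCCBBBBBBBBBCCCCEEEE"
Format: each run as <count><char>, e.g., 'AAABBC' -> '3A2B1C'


Scanning runs left to right:
  i=0: run of 'C' x 9 -> '9C'
  i=9: run of 'B' x 9 -> '9B'
  i=18: run of 'C' x 4 -> '4C'
  i=22: run of 'E' x 4 -> '4E'

RLE = 9C9B4C4E


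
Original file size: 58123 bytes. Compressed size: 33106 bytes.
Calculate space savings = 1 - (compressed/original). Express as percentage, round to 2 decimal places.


ratio = compressed/original = 33106/58123 = 0.569585
savings = 1 - ratio = 1 - 0.569585 = 0.430415
as a percentage: 0.430415 * 100 = 43.04%

Space savings = 1 - 33106/58123 = 43.04%


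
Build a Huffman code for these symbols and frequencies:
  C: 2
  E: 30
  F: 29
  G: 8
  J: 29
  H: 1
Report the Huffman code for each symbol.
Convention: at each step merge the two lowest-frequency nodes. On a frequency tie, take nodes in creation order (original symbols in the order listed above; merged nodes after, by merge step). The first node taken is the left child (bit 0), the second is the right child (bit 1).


Huffman tree construction:
Step 1: Merge H(1) + C(2) = 3
Step 2: Merge (H+C)(3) + G(8) = 11
Step 3: Merge ((H+C)+G)(11) + F(29) = 40
Step 4: Merge J(29) + E(30) = 59
Step 5: Merge (((H+C)+G)+F)(40) + (J+E)(59) = 99
Read each symbol's code off the tree from the root (left child = 0, right child = 1).

Codes:
  C: 0001 (length 4)
  E: 11 (length 2)
  F: 01 (length 2)
  G: 001 (length 3)
  J: 10 (length 2)
  H: 0000 (length 4)
Average code length: 212/99 = 2.1414 bits/symbol


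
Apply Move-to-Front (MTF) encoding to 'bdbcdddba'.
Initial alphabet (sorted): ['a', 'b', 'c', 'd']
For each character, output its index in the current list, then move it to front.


MTF encoding:
'b': index 1 in ['a', 'b', 'c', 'd'] -> ['b', 'a', 'c', 'd']
'd': index 3 in ['b', 'a', 'c', 'd'] -> ['d', 'b', 'a', 'c']
'b': index 1 in ['d', 'b', 'a', 'c'] -> ['b', 'd', 'a', 'c']
'c': index 3 in ['b', 'd', 'a', 'c'] -> ['c', 'b', 'd', 'a']
'd': index 2 in ['c', 'b', 'd', 'a'] -> ['d', 'c', 'b', 'a']
'd': index 0 in ['d', 'c', 'b', 'a'] -> ['d', 'c', 'b', 'a']
'd': index 0 in ['d', 'c', 'b', 'a'] -> ['d', 'c', 'b', 'a']
'b': index 2 in ['d', 'c', 'b', 'a'] -> ['b', 'd', 'c', 'a']
'a': index 3 in ['b', 'd', 'c', 'a'] -> ['a', 'b', 'd', 'c']


Output: [1, 3, 1, 3, 2, 0, 0, 2, 3]


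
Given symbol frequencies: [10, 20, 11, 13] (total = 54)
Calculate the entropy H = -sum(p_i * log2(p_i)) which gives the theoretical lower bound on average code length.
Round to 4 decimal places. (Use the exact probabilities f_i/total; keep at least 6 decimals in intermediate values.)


Per-symbol terms -p_i * log2(p_i) with p_i = f_i/54:
  p = 10/54 = 0.185185: log2(p) = -2.432959, -p*log2(p) = 0.450548
  p = 20/54 = 0.370370: log2(p) = -1.432959, -p*log2(p) = 0.530726
  p = 11/54 = 0.203704: log2(p) = -2.295456, -p*log2(p) = 0.467593
  p = 13/54 = 0.240741: log2(p) = -2.054448, -p*log2(p) = 0.494589
H = 0.450548 + 0.530726 + 0.467593 + 0.494589 = 1.943456

H = 1.9435 bits/symbol


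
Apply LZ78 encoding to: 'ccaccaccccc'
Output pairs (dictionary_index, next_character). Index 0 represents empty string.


LZ78 encoding steps:
Dictionary: {0: ''}
Step 1: w='' (idx 0), next='c' -> output (0, 'c'), add 'c' as idx 1
Step 2: w='c' (idx 1), next='a' -> output (1, 'a'), add 'ca' as idx 2
Step 3: w='c' (idx 1), next='c' -> output (1, 'c'), add 'cc' as idx 3
Step 4: w='' (idx 0), next='a' -> output (0, 'a'), add 'a' as idx 4
Step 5: w='cc' (idx 3), next='c' -> output (3, 'c'), add 'ccc' as idx 5
Step 6: w='cc' (idx 3), end of input -> output (3, '')


Encoded: [(0, 'c'), (1, 'a'), (1, 'c'), (0, 'a'), (3, 'c'), (3, '')]


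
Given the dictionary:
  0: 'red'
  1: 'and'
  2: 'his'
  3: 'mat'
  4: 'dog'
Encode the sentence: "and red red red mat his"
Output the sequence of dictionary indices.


Look up each word in the dictionary:
  'and' -> 1
  'red' -> 0
  'red' -> 0
  'red' -> 0
  'mat' -> 3
  'his' -> 2

Encoded: [1, 0, 0, 0, 3, 2]


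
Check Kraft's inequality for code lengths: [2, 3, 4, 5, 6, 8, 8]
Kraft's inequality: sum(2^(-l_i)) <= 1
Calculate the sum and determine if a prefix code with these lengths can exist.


Sum = 2^(-2) + 2^(-3) + 2^(-4) + 2^(-5) + 2^(-6) + 2^(-8) + 2^(-8)
    = 0.25 + 0.125 + 0.0625 + 0.03125 + 0.015625 + 0.00390625 + 0.00390625
    = 126/256 = 0.4921875
Since 0.4921875 <= 1, Kraft's inequality IS satisfied.
A prefix code with these lengths CAN exist.

Kraft sum = 0.4921875. Satisfied.


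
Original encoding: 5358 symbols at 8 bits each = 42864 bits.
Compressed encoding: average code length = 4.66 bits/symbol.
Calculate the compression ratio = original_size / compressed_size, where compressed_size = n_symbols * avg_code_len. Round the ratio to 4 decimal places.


original_size = n_symbols * orig_bits = 5358 * 8 = 42864 bits
compressed_size = n_symbols * avg_code_len = 5358 * 4.66 = 24968.28 bits
ratio = original_size / compressed_size = 42864 / 24968.28 = 1.7167

Compression ratio = 1.7167


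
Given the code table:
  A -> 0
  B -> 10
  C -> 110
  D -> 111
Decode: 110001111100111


Decoding:
110 -> C
0 -> A
0 -> A
111 -> D
110 -> C
0 -> A
111 -> D


Result: CAADCAD


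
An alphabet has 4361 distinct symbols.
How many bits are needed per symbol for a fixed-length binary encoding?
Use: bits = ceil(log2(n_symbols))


log2(4361) = 12.0904
Bracket: 2^12 = 4096 < 4361 <= 2^13 = 8192
So ceil(log2(4361)) = 13

bits = ceil(log2(4361)) = ceil(12.0904) = 13 bits


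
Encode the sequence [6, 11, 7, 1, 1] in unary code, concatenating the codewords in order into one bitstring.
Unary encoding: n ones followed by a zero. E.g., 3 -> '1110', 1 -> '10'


Encode each number as n ones followed by a terminating 0:
  6 -> 1111110 (7 bits)
  11 -> 111111111110 (12 bits)
  7 -> 11111110 (8 bits)
  1 -> 10 (2 bits)
  1 -> 10 (2 bits)
Total length = 7 + 12 + 8 + 2 + 2 = 31 bits.

Unary([6, 11, 7, 1, 1]) = 1111110111111111110111111101010 (31 bits)


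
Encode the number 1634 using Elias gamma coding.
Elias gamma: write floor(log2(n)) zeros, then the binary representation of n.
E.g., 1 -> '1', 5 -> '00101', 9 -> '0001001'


num_bits = floor(log2(1634)) + 1 = 11
leading_zeros = num_bits - 1 = 10
binary(1634) = 11001100010

Elias gamma(1634) = '0000000000' + '11001100010' = 000000000011001100010 (21 bits)


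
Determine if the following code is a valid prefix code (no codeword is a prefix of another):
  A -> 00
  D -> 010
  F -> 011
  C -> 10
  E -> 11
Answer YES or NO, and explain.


Checking each pair (does one codeword prefix another?):
  A='00' vs D='010': no prefix
  A='00' vs F='011': no prefix
  A='00' vs C='10': no prefix
  A='00' vs E='11': no prefix
  D='010' vs A='00': no prefix
  D='010' vs F='011': no prefix
  D='010' vs C='10': no prefix
  D='010' vs E='11': no prefix
  F='011' vs A='00': no prefix
  F='011' vs D='010': no prefix
  F='011' vs C='10': no prefix
  F='011' vs E='11': no prefix
  C='10' vs A='00': no prefix
  C='10' vs D='010': no prefix
  C='10' vs F='011': no prefix
  C='10' vs E='11': no prefix
  E='11' vs A='00': no prefix
  E='11' vs D='010': no prefix
  E='11' vs F='011': no prefix
  E='11' vs C='10': no prefix
No violation found over all pairs.

YES -- this is a valid prefix code. No codeword is a prefix of any other codeword.


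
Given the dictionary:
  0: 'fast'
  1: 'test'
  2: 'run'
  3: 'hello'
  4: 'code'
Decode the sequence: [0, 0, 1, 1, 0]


Look up each index in the dictionary:
  0 -> 'fast'
  0 -> 'fast'
  1 -> 'test'
  1 -> 'test'
  0 -> 'fast'

Decoded: "fast fast test test fast"


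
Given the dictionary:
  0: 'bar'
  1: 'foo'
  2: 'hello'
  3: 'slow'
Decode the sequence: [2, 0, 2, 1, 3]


Look up each index in the dictionary:
  2 -> 'hello'
  0 -> 'bar'
  2 -> 'hello'
  1 -> 'foo'
  3 -> 'slow'

Decoded: "hello bar hello foo slow"


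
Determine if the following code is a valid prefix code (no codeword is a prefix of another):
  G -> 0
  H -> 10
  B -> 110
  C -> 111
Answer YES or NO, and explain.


Checking each pair (does one codeword prefix another?):
  G='0' vs H='10': no prefix
  G='0' vs B='110': no prefix
  G='0' vs C='111': no prefix
  H='10' vs G='0': no prefix
  H='10' vs B='110': no prefix
  H='10' vs C='111': no prefix
  B='110' vs G='0': no prefix
  B='110' vs H='10': no prefix
  B='110' vs C='111': no prefix
  C='111' vs G='0': no prefix
  C='111' vs H='10': no prefix
  C='111' vs B='110': no prefix
No violation found over all pairs.

YES -- this is a valid prefix code. No codeword is a prefix of any other codeword.


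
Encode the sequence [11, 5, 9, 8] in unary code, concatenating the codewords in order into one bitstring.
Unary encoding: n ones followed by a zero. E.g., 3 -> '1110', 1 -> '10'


Encode each number as n ones followed by a terminating 0:
  11 -> 111111111110 (12 bits)
  5 -> 111110 (6 bits)
  9 -> 1111111110 (10 bits)
  8 -> 111111110 (9 bits)
Total length = 12 + 6 + 10 + 9 = 37 bits.

Unary([11, 5, 9, 8]) = 1111111111101111101111111110111111110 (37 bits)


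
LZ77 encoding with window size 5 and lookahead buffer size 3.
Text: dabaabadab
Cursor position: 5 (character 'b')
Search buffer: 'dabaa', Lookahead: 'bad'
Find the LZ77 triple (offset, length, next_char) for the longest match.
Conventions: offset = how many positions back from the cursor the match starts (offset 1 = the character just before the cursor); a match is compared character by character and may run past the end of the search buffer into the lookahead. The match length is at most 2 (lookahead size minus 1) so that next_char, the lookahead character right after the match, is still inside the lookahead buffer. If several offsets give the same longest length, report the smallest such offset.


Try each offset into the search buffer:
  offset=1 (pos 4, char 'a'): match length 0
  offset=2 (pos 3, char 'a'): match length 0
  offset=3 (pos 2, char 'b'): match length 2
  offset=4 (pos 1, char 'a'): match length 0
  offset=5 (pos 0, char 'd'): match length 0
Longest match has length 2 at offset 3.
next_char = character at position 5 + 2 = 7 -> 'd'

Best match: offset=3, length=2 (matching 'ba' starting at position 2)
LZ77 triple: (3, 2, 'd')


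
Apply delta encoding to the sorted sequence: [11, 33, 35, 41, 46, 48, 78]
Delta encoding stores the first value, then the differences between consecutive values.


First value: 11
Deltas:
  33 - 11 = 22
  35 - 33 = 2
  41 - 35 = 6
  46 - 41 = 5
  48 - 46 = 2
  78 - 48 = 30


Delta encoded: [11, 22, 2, 6, 5, 2, 30]


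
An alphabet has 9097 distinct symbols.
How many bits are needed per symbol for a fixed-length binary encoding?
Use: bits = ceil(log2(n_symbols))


log2(9097) = 13.1512
Bracket: 2^13 = 8192 < 9097 <= 2^14 = 16384
So ceil(log2(9097)) = 14

bits = ceil(log2(9097)) = ceil(13.1512) = 14 bits


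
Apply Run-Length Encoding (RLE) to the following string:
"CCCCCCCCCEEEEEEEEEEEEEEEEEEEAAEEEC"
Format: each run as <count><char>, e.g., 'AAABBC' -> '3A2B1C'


Scanning runs left to right:
  i=0: run of 'C' x 9 -> '9C'
  i=9: run of 'E' x 19 -> '19E'
  i=28: run of 'A' x 2 -> '2A'
  i=30: run of 'E' x 3 -> '3E'
  i=33: run of 'C' x 1 -> '1C'

RLE = 9C19E2A3E1C


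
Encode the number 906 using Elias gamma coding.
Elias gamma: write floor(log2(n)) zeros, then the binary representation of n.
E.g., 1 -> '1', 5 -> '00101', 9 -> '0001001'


num_bits = floor(log2(906)) + 1 = 10
leading_zeros = num_bits - 1 = 9
binary(906) = 1110001010

Elias gamma(906) = '000000000' + '1110001010' = 0000000001110001010 (19 bits)


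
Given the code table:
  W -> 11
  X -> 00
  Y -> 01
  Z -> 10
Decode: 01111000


Decoding:
01 -> Y
11 -> W
10 -> Z
00 -> X


Result: YWZX


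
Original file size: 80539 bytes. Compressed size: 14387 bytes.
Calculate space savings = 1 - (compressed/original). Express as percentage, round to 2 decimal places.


ratio = compressed/original = 14387/80539 = 0.178634
savings = 1 - ratio = 1 - 0.178634 = 0.821366
as a percentage: 0.821366 * 100 = 82.14%

Space savings = 1 - 14387/80539 = 82.14%


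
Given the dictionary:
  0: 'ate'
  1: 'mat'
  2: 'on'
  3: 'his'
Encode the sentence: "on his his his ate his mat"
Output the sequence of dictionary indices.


Look up each word in the dictionary:
  'on' -> 2
  'his' -> 3
  'his' -> 3
  'his' -> 3
  'ate' -> 0
  'his' -> 3
  'mat' -> 1

Encoded: [2, 3, 3, 3, 0, 3, 1]


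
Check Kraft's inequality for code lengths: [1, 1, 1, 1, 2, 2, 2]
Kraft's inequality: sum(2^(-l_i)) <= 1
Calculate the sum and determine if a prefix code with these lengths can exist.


Sum = 2^(-1) + 2^(-1) + 2^(-1) + 2^(-1) + 2^(-2) + 2^(-2) + 2^(-2)
    = 0.5 + 0.5 + 0.5 + 0.5 + 0.25 + 0.25 + 0.25
    = 11/4 = 2.75
Since 2.75 > 1, Kraft's inequality is NOT satisfied.
A prefix code with these lengths CANNOT exist.

Kraft sum = 2.75. Not satisfied.


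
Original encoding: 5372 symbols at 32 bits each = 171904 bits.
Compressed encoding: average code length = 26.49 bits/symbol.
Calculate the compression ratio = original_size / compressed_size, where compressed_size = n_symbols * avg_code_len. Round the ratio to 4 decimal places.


original_size = n_symbols * orig_bits = 5372 * 32 = 171904 bits
compressed_size = n_symbols * avg_code_len = 5372 * 26.49 = 142304.28 bits
ratio = original_size / compressed_size = 171904 / 142304.28 = 1.208

Compression ratio = 1.208


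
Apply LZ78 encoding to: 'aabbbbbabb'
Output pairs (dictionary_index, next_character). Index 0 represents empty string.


LZ78 encoding steps:
Dictionary: {0: ''}
Step 1: w='' (idx 0), next='a' -> output (0, 'a'), add 'a' as idx 1
Step 2: w='a' (idx 1), next='b' -> output (1, 'b'), add 'ab' as idx 2
Step 3: w='' (idx 0), next='b' -> output (0, 'b'), add 'b' as idx 3
Step 4: w='b' (idx 3), next='b' -> output (3, 'b'), add 'bb' as idx 4
Step 5: w='b' (idx 3), next='a' -> output (3, 'a'), add 'ba' as idx 5
Step 6: w='bb' (idx 4), end of input -> output (4, '')


Encoded: [(0, 'a'), (1, 'b'), (0, 'b'), (3, 'b'), (3, 'a'), (4, '')]


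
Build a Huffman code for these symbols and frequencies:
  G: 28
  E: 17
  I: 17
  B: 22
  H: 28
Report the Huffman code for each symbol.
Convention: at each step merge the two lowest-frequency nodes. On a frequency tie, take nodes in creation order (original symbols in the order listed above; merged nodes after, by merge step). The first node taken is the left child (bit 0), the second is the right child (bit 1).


Huffman tree construction:
Step 1: Merge E(17) + I(17) = 34
Step 2: Merge B(22) + G(28) = 50
Step 3: Merge H(28) + (E+I)(34) = 62
Step 4: Merge (B+G)(50) + (H+(E+I))(62) = 112
Read each symbol's code off the tree from the root (left child = 0, right child = 1).

Codes:
  G: 01 (length 2)
  E: 110 (length 3)
  I: 111 (length 3)
  B: 00 (length 2)
  H: 10 (length 2)
Average code length: 258/112 = 2.3036 bits/symbol


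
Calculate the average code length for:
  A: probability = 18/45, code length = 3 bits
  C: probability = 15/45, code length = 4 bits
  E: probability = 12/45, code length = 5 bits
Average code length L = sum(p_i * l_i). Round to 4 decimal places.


Weighted contributions p_i * l_i:
  A: (18/45) * 3 = 54/45
  C: (15/45) * 4 = 60/45
  E: (12/45) * 5 = 60/45
Sum = (54 + 60 + 60)/45 = 174/45

L = 174/45 = 3.8667 bits/symbol


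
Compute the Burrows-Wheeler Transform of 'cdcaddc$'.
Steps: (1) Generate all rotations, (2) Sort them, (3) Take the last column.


Rotations (sorted):
  0: $cdcaddc -> last char: c
  1: addc$cdc -> last char: c
  2: c$cdcadd -> last char: d
  3: caddc$cd -> last char: d
  4: cdcaddc$ -> last char: $
  5: dc$cdcad -> last char: d
  6: dcaddc$c -> last char: c
  7: ddc$cdca -> last char: a


BWT = ccdd$dca


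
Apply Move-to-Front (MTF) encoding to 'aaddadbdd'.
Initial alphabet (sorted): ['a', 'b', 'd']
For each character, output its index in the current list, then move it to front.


MTF encoding:
'a': index 0 in ['a', 'b', 'd'] -> ['a', 'b', 'd']
'a': index 0 in ['a', 'b', 'd'] -> ['a', 'b', 'd']
'd': index 2 in ['a', 'b', 'd'] -> ['d', 'a', 'b']
'd': index 0 in ['d', 'a', 'b'] -> ['d', 'a', 'b']
'a': index 1 in ['d', 'a', 'b'] -> ['a', 'd', 'b']
'd': index 1 in ['a', 'd', 'b'] -> ['d', 'a', 'b']
'b': index 2 in ['d', 'a', 'b'] -> ['b', 'd', 'a']
'd': index 1 in ['b', 'd', 'a'] -> ['d', 'b', 'a']
'd': index 0 in ['d', 'b', 'a'] -> ['d', 'b', 'a']


Output: [0, 0, 2, 0, 1, 1, 2, 1, 0]


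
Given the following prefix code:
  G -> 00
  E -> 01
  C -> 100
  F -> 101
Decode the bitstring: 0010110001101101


Decoding step by step:
Bits 00 -> G
Bits 101 -> F
Bits 100 -> C
Bits 01 -> E
Bits 101 -> F
Bits 101 -> F


Decoded message: GFCEFF


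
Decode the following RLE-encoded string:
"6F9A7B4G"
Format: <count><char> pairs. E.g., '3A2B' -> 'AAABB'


Expanding each <count><char> pair:
  6F -> 'FFFFFF'
  9A -> 'AAAAAAAAA'
  7B -> 'BBBBBBB'
  4G -> 'GGGG'

Decoded = FFFFFFAAAAAAAAABBBBBBBGGGG


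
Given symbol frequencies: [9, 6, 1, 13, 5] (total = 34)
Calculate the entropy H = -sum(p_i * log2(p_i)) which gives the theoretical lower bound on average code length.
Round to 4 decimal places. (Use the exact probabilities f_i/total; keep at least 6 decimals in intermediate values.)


Per-symbol terms -p_i * log2(p_i) with p_i = f_i/34:
  p = 9/34 = 0.264706: log2(p) = -1.917538, -p*log2(p) = 0.507584
  p = 6/34 = 0.176471: log2(p) = -2.502500, -p*log2(p) = 0.441618
  p = 1/34 = 0.029412: log2(p) = -5.087463, -p*log2(p) = 0.149631
  p = 13/34 = 0.382353: log2(p) = -1.387023, -p*log2(p) = 0.530332
  p = 5/34 = 0.147059: log2(p) = -2.765535, -p*log2(p) = 0.406696
H = 0.507584 + 0.441618 + 0.149631 + 0.530332 + 0.406696 = 2.035861

H = 2.0359 bits/symbol


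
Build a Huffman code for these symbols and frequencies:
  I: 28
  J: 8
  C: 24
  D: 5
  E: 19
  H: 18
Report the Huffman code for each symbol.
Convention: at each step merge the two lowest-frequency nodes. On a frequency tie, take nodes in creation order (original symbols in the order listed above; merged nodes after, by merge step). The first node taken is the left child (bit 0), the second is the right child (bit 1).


Huffman tree construction:
Step 1: Merge D(5) + J(8) = 13
Step 2: Merge (D+J)(13) + H(18) = 31
Step 3: Merge E(19) + C(24) = 43
Step 4: Merge I(28) + ((D+J)+H)(31) = 59
Step 5: Merge (E+C)(43) + (I+((D+J)+H))(59) = 102
Read each symbol's code off the tree from the root (left child = 0, right child = 1).

Codes:
  I: 10 (length 2)
  J: 1101 (length 4)
  C: 01 (length 2)
  D: 1100 (length 4)
  E: 00 (length 2)
  H: 111 (length 3)
Average code length: 248/102 = 2.4314 bits/symbol


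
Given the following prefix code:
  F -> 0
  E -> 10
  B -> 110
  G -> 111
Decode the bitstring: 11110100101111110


Decoding step by step:
Bits 111 -> G
Bits 10 -> E
Bits 10 -> E
Bits 0 -> F
Bits 10 -> E
Bits 111 -> G
Bits 111 -> G
Bits 0 -> F


Decoded message: GEEFEGGF


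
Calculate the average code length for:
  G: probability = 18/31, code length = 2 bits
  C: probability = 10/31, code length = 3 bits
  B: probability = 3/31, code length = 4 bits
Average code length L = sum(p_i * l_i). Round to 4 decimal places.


Weighted contributions p_i * l_i:
  G: (18/31) * 2 = 36/31
  C: (10/31) * 3 = 30/31
  B: (3/31) * 4 = 12/31
Sum = (36 + 30 + 12)/31 = 78/31

L = 78/31 = 2.5161 bits/symbol


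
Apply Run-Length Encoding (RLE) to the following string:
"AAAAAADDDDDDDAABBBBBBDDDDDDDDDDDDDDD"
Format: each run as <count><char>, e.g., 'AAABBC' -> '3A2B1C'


Scanning runs left to right:
  i=0: run of 'A' x 6 -> '6A'
  i=6: run of 'D' x 7 -> '7D'
  i=13: run of 'A' x 2 -> '2A'
  i=15: run of 'B' x 6 -> '6B'
  i=21: run of 'D' x 15 -> '15D'

RLE = 6A7D2A6B15D


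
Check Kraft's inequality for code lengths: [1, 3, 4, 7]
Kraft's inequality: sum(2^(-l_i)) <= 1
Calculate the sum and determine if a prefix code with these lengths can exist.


Sum = 2^(-1) + 2^(-3) + 2^(-4) + 2^(-7)
    = 0.5 + 0.125 + 0.0625 + 0.0078125
    = 89/128 = 0.6953125
Since 0.6953125 <= 1, Kraft's inequality IS satisfied.
A prefix code with these lengths CAN exist.

Kraft sum = 0.6953125. Satisfied.


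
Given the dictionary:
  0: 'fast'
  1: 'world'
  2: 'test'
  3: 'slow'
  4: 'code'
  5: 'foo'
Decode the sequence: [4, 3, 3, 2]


Look up each index in the dictionary:
  4 -> 'code'
  3 -> 'slow'
  3 -> 'slow'
  2 -> 'test'

Decoded: "code slow slow test"


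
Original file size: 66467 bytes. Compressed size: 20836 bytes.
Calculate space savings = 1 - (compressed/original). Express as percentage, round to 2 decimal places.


ratio = compressed/original = 20836/66467 = 0.313479
savings = 1 - ratio = 1 - 0.313479 = 0.686521
as a percentage: 0.686521 * 100 = 68.65%

Space savings = 1 - 20836/66467 = 68.65%


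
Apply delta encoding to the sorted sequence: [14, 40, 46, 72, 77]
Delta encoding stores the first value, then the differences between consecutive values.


First value: 14
Deltas:
  40 - 14 = 26
  46 - 40 = 6
  72 - 46 = 26
  77 - 72 = 5


Delta encoded: [14, 26, 6, 26, 5]


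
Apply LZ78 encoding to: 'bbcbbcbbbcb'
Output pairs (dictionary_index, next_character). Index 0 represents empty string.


LZ78 encoding steps:
Dictionary: {0: ''}
Step 1: w='' (idx 0), next='b' -> output (0, 'b'), add 'b' as idx 1
Step 2: w='b' (idx 1), next='c' -> output (1, 'c'), add 'bc' as idx 2
Step 3: w='b' (idx 1), next='b' -> output (1, 'b'), add 'bb' as idx 3
Step 4: w='' (idx 0), next='c' -> output (0, 'c'), add 'c' as idx 4
Step 5: w='bb' (idx 3), next='b' -> output (3, 'b'), add 'bbb' as idx 5
Step 6: w='c' (idx 4), next='b' -> output (4, 'b'), add 'cb' as idx 6


Encoded: [(0, 'b'), (1, 'c'), (1, 'b'), (0, 'c'), (3, 'b'), (4, 'b')]


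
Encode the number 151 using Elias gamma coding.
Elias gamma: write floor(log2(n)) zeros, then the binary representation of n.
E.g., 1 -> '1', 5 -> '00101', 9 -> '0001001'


num_bits = floor(log2(151)) + 1 = 8
leading_zeros = num_bits - 1 = 7
binary(151) = 10010111

Elias gamma(151) = '0000000' + '10010111' = 000000010010111 (15 bits)


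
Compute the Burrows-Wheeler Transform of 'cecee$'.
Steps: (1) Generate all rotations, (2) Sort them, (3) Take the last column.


Rotations (sorted):
  0: $cecee -> last char: e
  1: cecee$ -> last char: $
  2: cee$ce -> last char: e
  3: e$cece -> last char: e
  4: ecee$c -> last char: c
  5: ee$cec -> last char: c


BWT = e$eecc


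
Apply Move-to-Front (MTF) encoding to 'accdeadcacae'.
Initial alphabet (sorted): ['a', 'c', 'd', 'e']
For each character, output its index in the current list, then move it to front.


MTF encoding:
'a': index 0 in ['a', 'c', 'd', 'e'] -> ['a', 'c', 'd', 'e']
'c': index 1 in ['a', 'c', 'd', 'e'] -> ['c', 'a', 'd', 'e']
'c': index 0 in ['c', 'a', 'd', 'e'] -> ['c', 'a', 'd', 'e']
'd': index 2 in ['c', 'a', 'd', 'e'] -> ['d', 'c', 'a', 'e']
'e': index 3 in ['d', 'c', 'a', 'e'] -> ['e', 'd', 'c', 'a']
'a': index 3 in ['e', 'd', 'c', 'a'] -> ['a', 'e', 'd', 'c']
'd': index 2 in ['a', 'e', 'd', 'c'] -> ['d', 'a', 'e', 'c']
'c': index 3 in ['d', 'a', 'e', 'c'] -> ['c', 'd', 'a', 'e']
'a': index 2 in ['c', 'd', 'a', 'e'] -> ['a', 'c', 'd', 'e']
'c': index 1 in ['a', 'c', 'd', 'e'] -> ['c', 'a', 'd', 'e']
'a': index 1 in ['c', 'a', 'd', 'e'] -> ['a', 'c', 'd', 'e']
'e': index 3 in ['a', 'c', 'd', 'e'] -> ['e', 'a', 'c', 'd']


Output: [0, 1, 0, 2, 3, 3, 2, 3, 2, 1, 1, 3]


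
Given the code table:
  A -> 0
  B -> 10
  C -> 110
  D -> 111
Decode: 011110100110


Decoding:
0 -> A
111 -> D
10 -> B
10 -> B
0 -> A
110 -> C


Result: ADBBAC


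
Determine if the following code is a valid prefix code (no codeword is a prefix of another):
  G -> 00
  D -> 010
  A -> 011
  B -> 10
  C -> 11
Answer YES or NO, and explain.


Checking each pair (does one codeword prefix another?):
  G='00' vs D='010': no prefix
  G='00' vs A='011': no prefix
  G='00' vs B='10': no prefix
  G='00' vs C='11': no prefix
  D='010' vs G='00': no prefix
  D='010' vs A='011': no prefix
  D='010' vs B='10': no prefix
  D='010' vs C='11': no prefix
  A='011' vs G='00': no prefix
  A='011' vs D='010': no prefix
  A='011' vs B='10': no prefix
  A='011' vs C='11': no prefix
  B='10' vs G='00': no prefix
  B='10' vs D='010': no prefix
  B='10' vs A='011': no prefix
  B='10' vs C='11': no prefix
  C='11' vs G='00': no prefix
  C='11' vs D='010': no prefix
  C='11' vs A='011': no prefix
  C='11' vs B='10': no prefix
No violation found over all pairs.

YES -- this is a valid prefix code. No codeword is a prefix of any other codeword.


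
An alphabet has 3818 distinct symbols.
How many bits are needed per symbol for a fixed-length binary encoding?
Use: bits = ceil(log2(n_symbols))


log2(3818) = 11.8986
Bracket: 2^11 = 2048 < 3818 <= 2^12 = 4096
So ceil(log2(3818)) = 12

bits = ceil(log2(3818)) = ceil(11.8986) = 12 bits


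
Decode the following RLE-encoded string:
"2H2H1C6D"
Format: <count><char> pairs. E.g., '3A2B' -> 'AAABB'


Expanding each <count><char> pair:
  2H -> 'HH'
  2H -> 'HH'
  1C -> 'C'
  6D -> 'DDDDDD'

Decoded = HHHHCDDDDDD


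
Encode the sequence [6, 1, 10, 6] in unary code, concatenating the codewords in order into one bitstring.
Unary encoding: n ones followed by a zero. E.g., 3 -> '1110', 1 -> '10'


Encode each number as n ones followed by a terminating 0:
  6 -> 1111110 (7 bits)
  1 -> 10 (2 bits)
  10 -> 11111111110 (11 bits)
  6 -> 1111110 (7 bits)
Total length = 7 + 2 + 11 + 7 = 27 bits.

Unary([6, 1, 10, 6]) = 111111010111111111101111110 (27 bits)


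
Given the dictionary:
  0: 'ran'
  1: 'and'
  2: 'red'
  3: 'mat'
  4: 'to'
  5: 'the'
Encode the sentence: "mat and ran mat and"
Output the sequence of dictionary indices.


Look up each word in the dictionary:
  'mat' -> 3
  'and' -> 1
  'ran' -> 0
  'mat' -> 3
  'and' -> 1

Encoded: [3, 1, 0, 3, 1]


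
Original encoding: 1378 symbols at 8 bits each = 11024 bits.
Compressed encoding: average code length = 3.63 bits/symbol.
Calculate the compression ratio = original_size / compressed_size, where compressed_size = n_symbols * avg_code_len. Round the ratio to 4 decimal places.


original_size = n_symbols * orig_bits = 1378 * 8 = 11024 bits
compressed_size = n_symbols * avg_code_len = 1378 * 3.63 = 5002.14 bits
ratio = original_size / compressed_size = 11024 / 5002.14 = 2.2039

Compression ratio = 2.2039


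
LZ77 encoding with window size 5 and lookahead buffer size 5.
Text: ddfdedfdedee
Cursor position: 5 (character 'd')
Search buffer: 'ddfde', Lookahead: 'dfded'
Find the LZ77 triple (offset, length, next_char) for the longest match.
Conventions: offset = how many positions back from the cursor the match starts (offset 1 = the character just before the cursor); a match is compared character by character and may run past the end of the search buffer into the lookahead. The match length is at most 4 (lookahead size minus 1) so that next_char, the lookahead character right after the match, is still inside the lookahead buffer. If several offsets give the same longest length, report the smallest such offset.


Try each offset into the search buffer:
  offset=1 (pos 4, char 'e'): match length 0
  offset=2 (pos 3, char 'd'): match length 1
  offset=3 (pos 2, char 'f'): match length 0
  offset=4 (pos 1, char 'd'): match length 4
  offset=5 (pos 0, char 'd'): match length 1
Longest match has length 4 at offset 4.
next_char = character at position 5 + 4 = 9 -> 'd'

Best match: offset=4, length=4 (matching 'dfde' starting at position 1)
LZ77 triple: (4, 4, 'd')


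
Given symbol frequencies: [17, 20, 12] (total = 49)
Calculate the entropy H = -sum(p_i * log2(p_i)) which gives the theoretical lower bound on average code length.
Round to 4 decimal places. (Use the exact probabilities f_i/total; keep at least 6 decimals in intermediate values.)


Per-symbol terms -p_i * log2(p_i) with p_i = f_i/49:
  p = 17/49 = 0.346939: log2(p) = -1.527247, -p*log2(p) = 0.529861
  p = 20/49 = 0.408163: log2(p) = -1.292782, -p*log2(p) = 0.527666
  p = 12/49 = 0.244898: log2(p) = -2.029747, -p*log2(p) = 0.497081
H = 0.529861 + 0.527666 + 0.497081 = 1.554608

H = 1.5546 bits/symbol


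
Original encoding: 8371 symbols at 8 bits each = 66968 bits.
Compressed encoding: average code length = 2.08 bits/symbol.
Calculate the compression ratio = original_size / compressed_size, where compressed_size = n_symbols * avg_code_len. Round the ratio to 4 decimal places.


original_size = n_symbols * orig_bits = 8371 * 8 = 66968 bits
compressed_size = n_symbols * avg_code_len = 8371 * 2.08 = 17411.68 bits
ratio = original_size / compressed_size = 66968 / 17411.68 = 3.8462

Compression ratio = 3.8462


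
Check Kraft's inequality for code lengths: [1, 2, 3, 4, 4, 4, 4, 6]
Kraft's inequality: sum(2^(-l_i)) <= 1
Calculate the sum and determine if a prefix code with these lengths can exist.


Sum = 2^(-1) + 2^(-2) + 2^(-3) + 2^(-4) + 2^(-4) + 2^(-4) + 2^(-4) + 2^(-6)
    = 0.5 + 0.25 + 0.125 + 0.0625 + 0.0625 + 0.0625 + 0.0625 + 0.015625
    = 73/64 = 1.140625
Since 1.140625 > 1, Kraft's inequality is NOT satisfied.
A prefix code with these lengths CANNOT exist.

Kraft sum = 1.140625. Not satisfied.


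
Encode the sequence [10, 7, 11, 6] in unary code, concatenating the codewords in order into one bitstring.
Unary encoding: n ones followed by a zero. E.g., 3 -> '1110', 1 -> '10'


Encode each number as n ones followed by a terminating 0:
  10 -> 11111111110 (11 bits)
  7 -> 11111110 (8 bits)
  11 -> 111111111110 (12 bits)
  6 -> 1111110 (7 bits)
Total length = 11 + 8 + 12 + 7 = 38 bits.

Unary([10, 7, 11, 6]) = 11111111110111111101111111111101111110 (38 bits)


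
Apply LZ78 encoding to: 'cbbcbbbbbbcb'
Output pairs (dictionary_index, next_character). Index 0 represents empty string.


LZ78 encoding steps:
Dictionary: {0: ''}
Step 1: w='' (idx 0), next='c' -> output (0, 'c'), add 'c' as idx 1
Step 2: w='' (idx 0), next='b' -> output (0, 'b'), add 'b' as idx 2
Step 3: w='b' (idx 2), next='c' -> output (2, 'c'), add 'bc' as idx 3
Step 4: w='b' (idx 2), next='b' -> output (2, 'b'), add 'bb' as idx 4
Step 5: w='bb' (idx 4), next='b' -> output (4, 'b'), add 'bbb' as idx 5
Step 6: w='bc' (idx 3), next='b' -> output (3, 'b'), add 'bcb' as idx 6


Encoded: [(0, 'c'), (0, 'b'), (2, 'c'), (2, 'b'), (4, 'b'), (3, 'b')]


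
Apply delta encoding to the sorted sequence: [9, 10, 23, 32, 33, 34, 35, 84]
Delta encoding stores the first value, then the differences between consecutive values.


First value: 9
Deltas:
  10 - 9 = 1
  23 - 10 = 13
  32 - 23 = 9
  33 - 32 = 1
  34 - 33 = 1
  35 - 34 = 1
  84 - 35 = 49


Delta encoded: [9, 1, 13, 9, 1, 1, 1, 49]


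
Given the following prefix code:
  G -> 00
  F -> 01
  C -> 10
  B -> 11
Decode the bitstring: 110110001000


Decoding step by step:
Bits 11 -> B
Bits 01 -> F
Bits 10 -> C
Bits 00 -> G
Bits 10 -> C
Bits 00 -> G


Decoded message: BFCGCG


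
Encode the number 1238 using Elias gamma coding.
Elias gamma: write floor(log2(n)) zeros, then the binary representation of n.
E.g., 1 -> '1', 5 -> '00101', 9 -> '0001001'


num_bits = floor(log2(1238)) + 1 = 11
leading_zeros = num_bits - 1 = 10
binary(1238) = 10011010110

Elias gamma(1238) = '0000000000' + '10011010110' = 000000000010011010110 (21 bits)


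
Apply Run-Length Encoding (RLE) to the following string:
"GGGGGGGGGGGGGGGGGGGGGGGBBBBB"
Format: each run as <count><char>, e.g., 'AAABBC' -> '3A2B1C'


Scanning runs left to right:
  i=0: run of 'G' x 23 -> '23G'
  i=23: run of 'B' x 5 -> '5B'

RLE = 23G5B


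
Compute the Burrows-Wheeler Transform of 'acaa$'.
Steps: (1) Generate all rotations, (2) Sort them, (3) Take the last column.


Rotations (sorted):
  0: $acaa -> last char: a
  1: a$aca -> last char: a
  2: aa$ac -> last char: c
  3: acaa$ -> last char: $
  4: caa$a -> last char: a


BWT = aac$a


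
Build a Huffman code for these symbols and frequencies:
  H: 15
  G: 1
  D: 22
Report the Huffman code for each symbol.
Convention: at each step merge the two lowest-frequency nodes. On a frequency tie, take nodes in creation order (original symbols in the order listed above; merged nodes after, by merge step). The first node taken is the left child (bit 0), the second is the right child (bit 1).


Huffman tree construction:
Step 1: Merge G(1) + H(15) = 16
Step 2: Merge (G+H)(16) + D(22) = 38
Read each symbol's code off the tree from the root (left child = 0, right child = 1).

Codes:
  H: 01 (length 2)
  G: 00 (length 2)
  D: 1 (length 1)
Average code length: 54/38 = 1.4211 bits/symbol


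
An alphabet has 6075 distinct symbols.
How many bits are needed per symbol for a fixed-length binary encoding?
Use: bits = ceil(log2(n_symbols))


log2(6075) = 12.5687
Bracket: 2^12 = 4096 < 6075 <= 2^13 = 8192
So ceil(log2(6075)) = 13

bits = ceil(log2(6075)) = ceil(12.5687) = 13 bits


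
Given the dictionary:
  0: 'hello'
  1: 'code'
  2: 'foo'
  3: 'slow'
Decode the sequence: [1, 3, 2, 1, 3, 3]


Look up each index in the dictionary:
  1 -> 'code'
  3 -> 'slow'
  2 -> 'foo'
  1 -> 'code'
  3 -> 'slow'
  3 -> 'slow'

Decoded: "code slow foo code slow slow"


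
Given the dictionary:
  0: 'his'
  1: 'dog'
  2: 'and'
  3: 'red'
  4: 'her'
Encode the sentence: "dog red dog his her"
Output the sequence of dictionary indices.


Look up each word in the dictionary:
  'dog' -> 1
  'red' -> 3
  'dog' -> 1
  'his' -> 0
  'her' -> 4

Encoded: [1, 3, 1, 0, 4]


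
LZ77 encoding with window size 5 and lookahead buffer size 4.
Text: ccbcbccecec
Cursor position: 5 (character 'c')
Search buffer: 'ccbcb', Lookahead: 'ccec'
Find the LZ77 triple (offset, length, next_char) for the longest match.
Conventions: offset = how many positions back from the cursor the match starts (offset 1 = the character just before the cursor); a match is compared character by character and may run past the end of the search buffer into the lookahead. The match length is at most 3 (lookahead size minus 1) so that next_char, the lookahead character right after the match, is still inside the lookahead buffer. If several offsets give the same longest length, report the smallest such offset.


Try each offset into the search buffer:
  offset=1 (pos 4, char 'b'): match length 0
  offset=2 (pos 3, char 'c'): match length 1
  offset=3 (pos 2, char 'b'): match length 0
  offset=4 (pos 1, char 'c'): match length 1
  offset=5 (pos 0, char 'c'): match length 2
Longest match has length 2 at offset 5.
next_char = character at position 5 + 2 = 7 -> 'e'

Best match: offset=5, length=2 (matching 'cc' starting at position 0)
LZ77 triple: (5, 2, 'e')


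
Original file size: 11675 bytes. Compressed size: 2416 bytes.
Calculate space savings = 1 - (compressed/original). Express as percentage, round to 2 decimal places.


ratio = compressed/original = 2416/11675 = 0.206938
savings = 1 - ratio = 1 - 0.206938 = 0.793062
as a percentage: 0.793062 * 100 = 79.31%

Space savings = 1 - 2416/11675 = 79.31%


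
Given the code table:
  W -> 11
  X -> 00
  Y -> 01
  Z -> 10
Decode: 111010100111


Decoding:
11 -> W
10 -> Z
10 -> Z
10 -> Z
01 -> Y
11 -> W


Result: WZZZYW


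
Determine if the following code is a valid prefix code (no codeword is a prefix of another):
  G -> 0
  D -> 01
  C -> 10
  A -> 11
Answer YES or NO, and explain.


Checking each pair (does one codeword prefix another?):
  G='0' vs D='01': prefix -- VIOLATION

NO -- this is NOT a valid prefix code. G (0) is a prefix of D (01).


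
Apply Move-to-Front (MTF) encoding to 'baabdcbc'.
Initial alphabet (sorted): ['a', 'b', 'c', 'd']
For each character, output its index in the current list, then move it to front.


MTF encoding:
'b': index 1 in ['a', 'b', 'c', 'd'] -> ['b', 'a', 'c', 'd']
'a': index 1 in ['b', 'a', 'c', 'd'] -> ['a', 'b', 'c', 'd']
'a': index 0 in ['a', 'b', 'c', 'd'] -> ['a', 'b', 'c', 'd']
'b': index 1 in ['a', 'b', 'c', 'd'] -> ['b', 'a', 'c', 'd']
'd': index 3 in ['b', 'a', 'c', 'd'] -> ['d', 'b', 'a', 'c']
'c': index 3 in ['d', 'b', 'a', 'c'] -> ['c', 'd', 'b', 'a']
'b': index 2 in ['c', 'd', 'b', 'a'] -> ['b', 'c', 'd', 'a']
'c': index 1 in ['b', 'c', 'd', 'a'] -> ['c', 'b', 'd', 'a']


Output: [1, 1, 0, 1, 3, 3, 2, 1]


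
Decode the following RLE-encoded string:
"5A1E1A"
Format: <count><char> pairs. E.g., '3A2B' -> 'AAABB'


Expanding each <count><char> pair:
  5A -> 'AAAAA'
  1E -> 'E'
  1A -> 'A'

Decoded = AAAAAEA


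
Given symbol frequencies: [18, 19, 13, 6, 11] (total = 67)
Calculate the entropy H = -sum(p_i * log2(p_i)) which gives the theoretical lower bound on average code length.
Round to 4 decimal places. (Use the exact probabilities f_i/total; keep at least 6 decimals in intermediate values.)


Per-symbol terms -p_i * log2(p_i) with p_i = f_i/67:
  p = 18/67 = 0.268657: log2(p) = -1.896164, -p*log2(p) = 0.509417
  p = 19/67 = 0.283582: log2(p) = -1.818162, -p*log2(p) = 0.515598
  p = 13/67 = 0.194030: log2(p) = -2.365649, -p*log2(p) = 0.459007
  p = 6/67 = 0.089552: log2(p) = -3.481127, -p*log2(p) = 0.311743
  p = 11/67 = 0.164179: log2(p) = -2.606658, -p*log2(p) = 0.427959
H = 0.509417 + 0.515598 + 0.459007 + 0.311743 + 0.427959 = 2.223724

H = 2.2237 bits/symbol


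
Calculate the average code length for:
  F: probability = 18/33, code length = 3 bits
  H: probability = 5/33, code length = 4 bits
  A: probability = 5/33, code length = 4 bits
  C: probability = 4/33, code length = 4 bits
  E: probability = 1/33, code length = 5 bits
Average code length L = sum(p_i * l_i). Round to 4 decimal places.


Weighted contributions p_i * l_i:
  F: (18/33) * 3 = 54/33
  H: (5/33) * 4 = 20/33
  A: (5/33) * 4 = 20/33
  C: (4/33) * 4 = 16/33
  E: (1/33) * 5 = 5/33
Sum = (54 + 20 + 20 + 16 + 5)/33 = 115/33

L = 115/33 = 3.4848 bits/symbol


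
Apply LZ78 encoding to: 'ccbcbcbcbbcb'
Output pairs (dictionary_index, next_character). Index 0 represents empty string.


LZ78 encoding steps:
Dictionary: {0: ''}
Step 1: w='' (idx 0), next='c' -> output (0, 'c'), add 'c' as idx 1
Step 2: w='c' (idx 1), next='b' -> output (1, 'b'), add 'cb' as idx 2
Step 3: w='cb' (idx 2), next='c' -> output (2, 'c'), add 'cbc' as idx 3
Step 4: w='' (idx 0), next='b' -> output (0, 'b'), add 'b' as idx 4
Step 5: w='cb' (idx 2), next='b' -> output (2, 'b'), add 'cbb' as idx 5
Step 6: w='cb' (idx 2), end of input -> output (2, '')


Encoded: [(0, 'c'), (1, 'b'), (2, 'c'), (0, 'b'), (2, 'b'), (2, '')]


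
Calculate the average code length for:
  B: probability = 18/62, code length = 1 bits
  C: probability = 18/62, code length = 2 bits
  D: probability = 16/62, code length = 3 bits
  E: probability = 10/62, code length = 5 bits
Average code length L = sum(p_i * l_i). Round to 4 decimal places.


Weighted contributions p_i * l_i:
  B: (18/62) * 1 = 18/62
  C: (18/62) * 2 = 36/62
  D: (16/62) * 3 = 48/62
  E: (10/62) * 5 = 50/62
Sum = (18 + 36 + 48 + 50)/62 = 152/62

L = 152/62 = 2.4516 bits/symbol


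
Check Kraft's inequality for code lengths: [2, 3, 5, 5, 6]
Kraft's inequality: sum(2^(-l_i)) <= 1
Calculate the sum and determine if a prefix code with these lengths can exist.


Sum = 2^(-2) + 2^(-3) + 2^(-5) + 2^(-5) + 2^(-6)
    = 0.25 + 0.125 + 0.03125 + 0.03125 + 0.015625
    = 29/64 = 0.453125
Since 0.453125 <= 1, Kraft's inequality IS satisfied.
A prefix code with these lengths CAN exist.

Kraft sum = 0.453125. Satisfied.


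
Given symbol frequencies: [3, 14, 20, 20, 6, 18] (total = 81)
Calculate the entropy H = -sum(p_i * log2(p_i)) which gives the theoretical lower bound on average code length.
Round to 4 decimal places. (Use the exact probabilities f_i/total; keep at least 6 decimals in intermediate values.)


Per-symbol terms -p_i * log2(p_i) with p_i = f_i/81:
  p = 3/81 = 0.037037: log2(p) = -4.754888, -p*log2(p) = 0.176107
  p = 14/81 = 0.172840: log2(p) = -2.532495, -p*log2(p) = 0.437715
  p = 20/81 = 0.246914: log2(p) = -2.017922, -p*log2(p) = 0.498252
  p = 20/81 = 0.246914: log2(p) = -2.017922, -p*log2(p) = 0.498252
  p = 6/81 = 0.074074: log2(p) = -3.754888, -p*log2(p) = 0.278140
  p = 18/81 = 0.222222: log2(p) = -2.169925, -p*log2(p) = 0.482206
H = 0.176107 + 0.437715 + 0.498252 + 0.498252 + 0.278140 + 0.482206 = 2.370672

H = 2.3707 bits/symbol
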